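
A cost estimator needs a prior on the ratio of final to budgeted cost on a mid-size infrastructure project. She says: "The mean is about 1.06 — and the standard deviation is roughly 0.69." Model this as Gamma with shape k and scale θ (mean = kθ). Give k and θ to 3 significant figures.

For Gamma(k, scale θ): mean = kθ, variance = kθ², so CV = 1/√k.
CV = SD/mean = 0.69/1.06 = 0.6509, hence k = 1/CV² = 2.36.
Then θ = mean/k = 1.06/2.36 = 0.449.

k ≈ 2.36, θ ≈ 0.449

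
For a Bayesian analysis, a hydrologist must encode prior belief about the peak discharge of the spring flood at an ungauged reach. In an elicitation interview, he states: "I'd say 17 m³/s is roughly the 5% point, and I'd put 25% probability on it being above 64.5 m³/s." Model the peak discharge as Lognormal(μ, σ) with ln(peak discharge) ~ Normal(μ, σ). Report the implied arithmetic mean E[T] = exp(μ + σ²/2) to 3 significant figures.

If T ~ Lognormal(μ,σ) then ln T ~ Normal(μ,σ), so the p-quantile of ln T is μ + z_p·σ.
ln(17) = 2.833 and ln(64.5) = 4.167; z_{0.05} = -1.645, z_{0.75} = 0.6745.
σ = (4.167 − 2.833)/(0.6745 − (-1.645)) = 0.575.
μ = 2.833 − (-1.645)·0.575 = 3.779.
E[T] = exp(μ + σ²/2) = exp(3.779 + 0.1653) = 51.6 m³/s.

E[T] ≈ 51.6 m³/s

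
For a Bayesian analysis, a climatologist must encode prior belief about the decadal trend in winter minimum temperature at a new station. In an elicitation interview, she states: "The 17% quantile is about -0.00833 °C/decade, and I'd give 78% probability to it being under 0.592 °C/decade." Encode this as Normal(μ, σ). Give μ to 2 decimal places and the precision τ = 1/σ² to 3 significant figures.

The p-quantile of Normal(μ,σ) is μ + z_p·σ, with z_{0.17} = -0.9542 and z_{0.78} = 0.7722.
Eliminate σ: μ = (z₂·x₁ − z₁·x₂)/(z₂ − z₁) = (0.7722·-0.00833 − (-0.9542)·0.592)/1.726 = 0.32.
Then σ = (x₂ − x₁)/(z₂ − z₁) = (0.592 − -0.00833)/1.726 = 0.35.
Precision τ = 1/σ² = 1/0.3477² = 8.27.

μ = 0.32, τ = 8.27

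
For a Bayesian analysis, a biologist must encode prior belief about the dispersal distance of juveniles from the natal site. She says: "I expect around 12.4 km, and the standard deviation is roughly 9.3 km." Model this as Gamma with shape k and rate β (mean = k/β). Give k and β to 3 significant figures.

For Gamma(k, rate β): mean = k/β, variance = k/β², so CV = 1/√k.
CV = SD/mean = 9.3/12.4 = 0.75, hence k = 1/CV² = 1.78.
Then β = k/mean = 1.78/12.4 = 0.143.

k ≈ 1.78, β ≈ 0.143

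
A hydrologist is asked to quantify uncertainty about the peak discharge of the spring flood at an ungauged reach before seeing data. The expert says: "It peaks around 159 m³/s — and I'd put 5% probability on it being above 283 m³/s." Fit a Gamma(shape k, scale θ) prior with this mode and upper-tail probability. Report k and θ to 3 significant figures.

Gamma(k,θ) with k>1 has mode (k−1)θ, so θ = 159/(k−1).
Need P(X < 283) = 0.95 with θ tied to k this way. Start at k = 2, θ = 159: P(X<283) ≈ 0.531.
Too low — raise k to concentrate. Iterating converges to k ≈ 9.39.
Then θ = 159/(9.39−1) ≈ 19.

k ≈ 9.39, θ ≈ 19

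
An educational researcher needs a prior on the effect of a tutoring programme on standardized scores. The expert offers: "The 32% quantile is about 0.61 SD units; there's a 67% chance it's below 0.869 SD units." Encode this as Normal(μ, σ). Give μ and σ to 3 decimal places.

μ = 0.743, σ = 0.285

For Normal(μ,σ), the p-quantile is μ + z_p·σ. Here z_{0.32} = -0.4677, z_{0.67} = 0.4399.
So 0.61 = μ − 0.4677σ and 0.869 = μ + 0.4399σ.
Subtracting: σ = (0.869 − 0.61)/(0.4399 − (-0.4677)) = 0.285.
Then μ = 0.61 − (-0.4677)·0.285 = 0.743.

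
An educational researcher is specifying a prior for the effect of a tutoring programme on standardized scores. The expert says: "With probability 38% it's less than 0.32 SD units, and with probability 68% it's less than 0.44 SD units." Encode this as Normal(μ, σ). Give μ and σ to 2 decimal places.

The p-quantile of Normal(μ,σ) is μ + z_p·σ, with z_{0.38} = -0.3055 and z_{0.68} = 0.4677.
Eliminate σ: μ = (z₂·x₁ − z₁·x₂)/(z₂ − z₁) = (0.4677·0.32 − (-0.3055)·0.44)/0.7732 = 0.37.
Then σ = (x₂ − x₁)/(z₂ − z₁) = (0.44 − 0.32)/0.7732 = 0.16.

μ = 0.37, σ = 0.16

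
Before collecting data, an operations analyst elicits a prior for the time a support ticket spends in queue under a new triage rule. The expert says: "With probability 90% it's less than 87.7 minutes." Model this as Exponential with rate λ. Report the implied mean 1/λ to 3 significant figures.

P(T < 87.7) = 1 − e^(−λ·87.7) = 0.9, so λ = −ln(1−0.9)/87.7 = −ln(0.1)/87.7 = 0.0263.
Mean = 1/λ = 38.1 minutes.

mean ≈ 38.1 minutes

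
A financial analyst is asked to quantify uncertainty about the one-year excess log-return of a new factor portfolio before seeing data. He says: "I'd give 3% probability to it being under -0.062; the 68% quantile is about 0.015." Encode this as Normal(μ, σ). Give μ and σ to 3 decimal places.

μ = -0.000, σ = 0.033

The p-quantile of Normal(μ,σ) is μ + z_p·σ, with z_{0.03} = -1.881 and z_{0.68} = 0.4677.
Eliminate σ: μ = (z₂·x₁ − z₁·x₂)/(z₂ − z₁) = (0.4677·-0.062 − (-1.881)·0.015)/2.348 = -0.000.
Then σ = (x₂ − x₁)/(z₂ − z₁) = (0.015 − -0.062)/2.348 = 0.033.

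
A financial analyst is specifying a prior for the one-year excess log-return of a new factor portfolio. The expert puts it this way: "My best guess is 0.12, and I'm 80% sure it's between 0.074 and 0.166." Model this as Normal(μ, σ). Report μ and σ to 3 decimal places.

μ = 0.120, σ = 0.036

A symmetric 80% interval runs μ ± z·σ with z = 1.282.
Half-width = 0.046, so σ = 0.046/1.282 = 0.036.
μ is the stated best guess, 0.120.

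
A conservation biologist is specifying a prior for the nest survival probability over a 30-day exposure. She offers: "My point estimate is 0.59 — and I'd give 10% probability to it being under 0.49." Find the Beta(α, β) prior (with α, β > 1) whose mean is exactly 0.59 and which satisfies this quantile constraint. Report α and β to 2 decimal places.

With mean 0.59 fixed, write α = 0.59s, β = 0.41s where s = α+β.
Need P(θ < 0.49) = 0.1 under Beta(0.59s, 0.41s). Normal approximation: (q−m)/√(m(1−m)/s) ≈ z_{0.1} = -1.28, so s ≈ 0.59·0.41·(-1.28)²/(0.49−0.59)² = 39.7.
At s = 39.7: P(θ<0.49) ≈ 0.101. Adjusting to match 0.1 gives s ≈ 40.16.
So α = 0.59·40.16 ≈ 23.69, β = 0.41·40.16 ≈ 16.47.

α ≈ 23.69, β ≈ 16.47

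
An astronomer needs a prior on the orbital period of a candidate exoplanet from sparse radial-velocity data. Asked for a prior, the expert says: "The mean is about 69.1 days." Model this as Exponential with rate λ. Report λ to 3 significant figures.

Exponential mean = 1/λ, so λ = 1/69.1 = 0.0145.

λ ≈ 0.0145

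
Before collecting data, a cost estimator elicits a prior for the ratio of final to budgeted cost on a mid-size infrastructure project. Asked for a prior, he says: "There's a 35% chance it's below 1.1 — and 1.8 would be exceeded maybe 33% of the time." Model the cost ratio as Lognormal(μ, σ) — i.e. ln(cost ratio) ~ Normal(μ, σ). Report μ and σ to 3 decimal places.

μ ≈ 0.325, σ ≈ 0.597

If T ~ Lognormal(μ,σ) then ln T ~ Normal(μ,σ), so the p-quantile of ln T is μ + z_p·σ.
ln(1.1) = 0.09531 and ln(1.8) = 0.5878; z_{0.35} = -0.3853, z_{0.67} = 0.4399.
σ = (0.5878 − 0.09531)/(0.4399 − (-0.3853)) = 0.597.
μ = 0.09531 − (-0.3853)·0.597 = 0.325.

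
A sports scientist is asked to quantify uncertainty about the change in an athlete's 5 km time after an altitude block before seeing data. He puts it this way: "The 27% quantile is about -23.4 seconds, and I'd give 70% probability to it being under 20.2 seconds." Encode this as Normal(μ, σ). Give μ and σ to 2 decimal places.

For Normal(μ,σ), the p-quantile is μ + z_p·σ. Here z_{0.27} = -0.6128, z_{0.7} = 0.5244.
So -23.4 = μ − 0.6128σ and 20.2 = μ + 0.5244σ.
Subtracting: σ = (20.2 − -23.4)/(0.5244 − (-0.6128)) = 38.34.
Then μ = -23.4 − (-0.6128)·38.34 = 0.09.

μ = 0.09, σ = 38.34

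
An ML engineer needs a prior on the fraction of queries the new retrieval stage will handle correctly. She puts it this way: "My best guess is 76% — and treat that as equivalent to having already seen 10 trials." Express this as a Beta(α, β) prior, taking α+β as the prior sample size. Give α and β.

α = 7.6, β = 2.4

Under the effective-sample-size interpretation, Beta(α, β) has prior mean α/(α+β) and prior sample size α+β.
So α+β = 10 and α/(α+β) = 0.76, giving α = 0.76·10 = 7.6 and β = 10 − 7.6 = 2.4.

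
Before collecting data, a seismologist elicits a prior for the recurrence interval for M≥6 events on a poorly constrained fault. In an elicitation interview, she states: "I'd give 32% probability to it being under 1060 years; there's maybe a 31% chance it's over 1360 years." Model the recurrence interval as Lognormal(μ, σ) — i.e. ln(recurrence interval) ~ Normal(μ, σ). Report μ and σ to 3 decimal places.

μ ≈ 7.087, σ ≈ 0.259

If T ~ Lognormal(μ,σ) then ln T ~ Normal(μ,σ), so the p-quantile of ln T is μ + z_p·σ.
ln(1060) = 6.966 and ln(1360) = 7.215; z_{0.32} = -0.4677, z_{0.69} = 0.4959.
σ = (7.215 − 6.966)/(0.4959 − (-0.4677)) = 0.259.
μ = 6.966 − (-0.4677)·0.259 = 7.087.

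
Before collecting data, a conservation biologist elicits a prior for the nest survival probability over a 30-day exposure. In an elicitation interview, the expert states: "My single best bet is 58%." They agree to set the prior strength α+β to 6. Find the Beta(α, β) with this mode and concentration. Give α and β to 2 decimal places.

For α,β > 1 the Beta mode is (α−1)/(α+β−2). With α+β = 6, the mode is (α−1)/4.
Set (α−1)/4 = 0.58 → α = 1 + 0.58·4 = 3.32.
β = 6 − α = 2.68.

α = 3.32, β = 2.68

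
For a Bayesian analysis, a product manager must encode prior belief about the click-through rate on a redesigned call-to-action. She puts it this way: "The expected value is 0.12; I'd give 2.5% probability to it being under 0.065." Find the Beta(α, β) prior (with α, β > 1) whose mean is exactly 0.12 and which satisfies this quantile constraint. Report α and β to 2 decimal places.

With mean 0.12 fixed, write α = 0.12s, β = 0.88s where s = α+β.
Need P(θ < 0.065) = 0.025 under Beta(0.12s, 0.88s). Normal approximation: (q−m)/√(m(1−m)/s) ≈ z_{0.025} = -1.96, so s ≈ 0.12·0.88·(-1.96)²/(0.065−0.12)² = 134.1.
At s = 134.1: P(θ<0.065) ≈ 0.012. Adjusting to match 0.025 gives s ≈ 103.34.
So α = 0.12·103.34 ≈ 12.40, β = 0.88·103.34 ≈ 90.94.

α ≈ 12.40, β ≈ 90.94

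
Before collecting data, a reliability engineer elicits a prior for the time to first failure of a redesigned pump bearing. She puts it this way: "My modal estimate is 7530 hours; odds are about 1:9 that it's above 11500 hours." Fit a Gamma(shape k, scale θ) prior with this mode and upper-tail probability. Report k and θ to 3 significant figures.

Gamma(k,θ) with k>1 has mode (k−1)θ, so θ = 7530/(k−1).
Need P(X < 11500) = 0.9 with θ tied to k this way. Start at k = 2, θ = 7530: P(X<11500) ≈ 0.451.
Too low — raise k to concentrate. Iterating converges to k ≈ 11.4.
Then θ = 7530/(11.4−1) ≈ 724.

k ≈ 11.4, θ ≈ 724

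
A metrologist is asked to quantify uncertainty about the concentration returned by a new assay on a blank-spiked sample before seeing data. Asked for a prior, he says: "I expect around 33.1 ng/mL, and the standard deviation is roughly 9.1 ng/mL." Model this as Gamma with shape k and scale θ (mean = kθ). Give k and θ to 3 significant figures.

For Gamma(k, scale θ): mean = kθ, variance = kθ², so CV = 1/√k.
CV = SD/mean = 9.1/33.1 = 0.2749, hence k = 1/CV² = 13.2.
Then θ = mean/k = 33.1/13.2 = 2.5.

k ≈ 13.2, θ ≈ 2.5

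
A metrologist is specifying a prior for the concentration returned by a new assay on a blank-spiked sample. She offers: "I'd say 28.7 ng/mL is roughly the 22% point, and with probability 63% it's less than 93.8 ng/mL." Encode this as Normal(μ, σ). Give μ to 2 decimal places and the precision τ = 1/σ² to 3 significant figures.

For Normal(μ,σ), the p-quantile is μ + z_p·σ. Here z_{0.22} = -0.7722, z_{0.63} = 0.3319.
So 28.7 = μ − 0.7722σ and 93.8 = μ + 0.3319σ.
Subtracting: σ = (93.8 − 28.7)/(0.3319 − (-0.7722)) = 58.96.
Then μ = 28.7 − (-0.7722)·58.96 = 74.23.
Precision τ = 1/σ² = 1/58.96² = 0.000288.

μ = 74.23, τ = 0.000288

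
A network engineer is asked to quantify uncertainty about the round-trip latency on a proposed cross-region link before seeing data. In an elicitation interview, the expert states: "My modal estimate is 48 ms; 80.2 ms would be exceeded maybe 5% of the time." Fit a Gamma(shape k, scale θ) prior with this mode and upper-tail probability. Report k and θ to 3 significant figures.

Gamma(k,θ) with k>1 has mode (k−1)θ, so θ = 48/(k−1).
Need P(X < 80.2) = 0.95 with θ tied to k this way. Start at k = 2, θ = 48: P(X<80.2) ≈ 0.498.
Too low — raise k to concentrate. Iterating converges to k ≈ 11.6.
Then θ = 48/(11.6−1) ≈ 4.53.

k ≈ 11.6, θ ≈ 4.53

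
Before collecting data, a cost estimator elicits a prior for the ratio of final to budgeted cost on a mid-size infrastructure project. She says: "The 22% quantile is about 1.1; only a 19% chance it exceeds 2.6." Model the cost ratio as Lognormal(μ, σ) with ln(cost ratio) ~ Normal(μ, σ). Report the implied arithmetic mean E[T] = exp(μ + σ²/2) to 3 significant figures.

If T ~ Lognormal(μ,σ) then ln T ~ Normal(μ,σ), so the p-quantile of ln T is μ + z_p·σ.
ln(1.1) = 0.09531 and ln(2.6) = 0.9555; z_{0.22} = -0.7722, z_{0.81} = 0.8779.
σ = (0.9555 − 0.09531)/(0.8779 − (-0.7722)) = 0.521.
μ = 0.09531 − (-0.7722)·0.521 = 0.498.
E[T] = exp(μ + σ²/2) = exp(0.498 + 0.1359) = 1.88.

E[T] ≈ 1.88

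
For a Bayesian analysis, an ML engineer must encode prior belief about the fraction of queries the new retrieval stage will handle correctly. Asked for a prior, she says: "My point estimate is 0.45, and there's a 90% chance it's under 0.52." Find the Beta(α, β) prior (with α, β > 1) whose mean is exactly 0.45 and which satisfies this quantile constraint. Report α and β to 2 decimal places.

α ≈ 37.46, β ≈ 45.78

With mean 0.45 fixed, write α = 0.45s, β = 0.55s where s = α+β.
Need P(θ < 0.52) = 0.9 under Beta(0.45s, 0.55s). Normal approximation: (q−m)/√(m(1−m)/s) ≈ z_{0.9} = 1.28, so s ≈ 0.45·0.55·(1.28)²/(0.52−0.45)² = 83.0.
At s = 83.0: P(θ<0.52) ≈ 0.900. Adjusting to match 0.9 gives s ≈ 83.24.
So α = 0.45·83.24 ≈ 37.46, β = 0.55·83.24 ≈ 45.78.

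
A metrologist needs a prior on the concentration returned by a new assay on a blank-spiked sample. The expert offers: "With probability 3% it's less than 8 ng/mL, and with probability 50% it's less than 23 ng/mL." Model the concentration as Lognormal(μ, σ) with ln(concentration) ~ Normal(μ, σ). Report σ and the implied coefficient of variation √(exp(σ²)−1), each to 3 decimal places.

σ ≈ 0.561, CV ≈ 0.609

If T ~ Lognormal(μ,σ) then ln T ~ Normal(μ,σ), so the p-quantile of ln T is μ + z_p·σ.
ln(8) = 2.079 and ln(23) = 3.135; z_{0.03} = -1.881, z_{0.5} = 0.
σ = (3.135 − 2.079)/(0 − (-1.881)) = 0.561.
μ = 2.079 − (-1.881)·0.561 = 3.135.
CV = √(exp(σ²)−1) = √(exp(0.3153)−1) = 0.609.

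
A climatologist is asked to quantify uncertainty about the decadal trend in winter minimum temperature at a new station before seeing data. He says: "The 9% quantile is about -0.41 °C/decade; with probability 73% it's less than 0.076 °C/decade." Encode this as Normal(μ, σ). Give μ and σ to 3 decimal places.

μ = -0.076, σ = 0.249

The p-quantile of Normal(μ,σ) is μ + z_p·σ, with z_{0.09} = -1.341 and z_{0.73} = 0.6128.
Eliminate σ: μ = (z₂·x₁ − z₁·x₂)/(z₂ − z₁) = (0.6128·-0.41 − (-1.341)·0.076)/1.954 = -0.076.
Then σ = (x₂ − x₁)/(z₂ − z₁) = (0.076 − -0.41)/1.954 = 0.249.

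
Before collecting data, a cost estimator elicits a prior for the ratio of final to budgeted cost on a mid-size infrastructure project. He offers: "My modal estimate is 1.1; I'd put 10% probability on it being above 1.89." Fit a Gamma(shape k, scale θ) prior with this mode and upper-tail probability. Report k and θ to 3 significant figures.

Gamma(k,θ) with k>1 has mode (k−1)θ, so θ = 1.1/(k−1).
Need P(X < 1.89) = 0.9 with θ tied to k this way. Start at k = 2, θ = 1.1: P(X<1.89) ≈ 0.512.
Too low — raise k to concentrate. Iterating converges to k ≈ 7.47.
Then θ = 1.1/(7.47−1) ≈ 0.17.

k ≈ 7.47, θ ≈ 0.17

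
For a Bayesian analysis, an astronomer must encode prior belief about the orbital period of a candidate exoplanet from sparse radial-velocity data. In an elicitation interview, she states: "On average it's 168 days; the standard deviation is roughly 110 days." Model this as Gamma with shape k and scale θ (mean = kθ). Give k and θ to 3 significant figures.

k ≈ 2.33, θ ≈ 72

For Gamma(k, scale θ): mean = kθ, variance = kθ², so CV = 1/√k.
CV = SD/mean = 110/168 = 0.6548, hence k = 1/CV² = 2.33.
Then θ = mean/k = 168/2.33 = 72.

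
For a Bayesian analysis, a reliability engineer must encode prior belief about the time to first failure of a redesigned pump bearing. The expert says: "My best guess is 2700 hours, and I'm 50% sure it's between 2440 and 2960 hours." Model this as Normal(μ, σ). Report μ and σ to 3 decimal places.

μ = 2700.000, σ = 385.477

A symmetric 50% interval runs μ ± z·σ with z = 0.6745.
Half-width = 260, so σ = 260/0.6745 = 385.477.
μ is the stated best guess, 2700.000.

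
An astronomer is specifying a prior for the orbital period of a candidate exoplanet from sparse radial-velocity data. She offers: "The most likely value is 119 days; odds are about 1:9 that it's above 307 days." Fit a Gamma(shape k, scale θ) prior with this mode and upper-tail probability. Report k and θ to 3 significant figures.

k ≈ 3.14, θ ≈ 55.7

Gamma(k,θ) with k>1 has mode (k−1)θ, so θ = 119/(k−1).
Need P(X < 307) = 0.9 with θ tied to k this way. Start at k = 2, θ = 119: P(X<307) ≈ 0.729.
Too low — raise k to concentrate. Iterating converges to k ≈ 3.14.
Then θ = 119/(3.14−1) ≈ 55.7.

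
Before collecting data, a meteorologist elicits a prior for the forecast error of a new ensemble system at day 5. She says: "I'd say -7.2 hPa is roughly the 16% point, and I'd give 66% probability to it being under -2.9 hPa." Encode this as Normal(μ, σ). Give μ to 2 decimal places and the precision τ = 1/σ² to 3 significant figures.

For Normal(μ,σ), the p-quantile is μ + z_p·σ. Here z_{0.16} = -0.9945, z_{0.66} = 0.4125.
So -7.2 = μ − 0.9945σ and -2.9 = μ + 0.4125σ.
Subtracting: σ = (-2.9 − -7.2)/(0.4125 − (-0.9945)) = 3.06.
Then μ = -7.2 − (-0.9945)·3.06 = -4.16.
Precision τ = 1/σ² = 1/3.056² = 0.107.

μ = -4.16, τ = 0.107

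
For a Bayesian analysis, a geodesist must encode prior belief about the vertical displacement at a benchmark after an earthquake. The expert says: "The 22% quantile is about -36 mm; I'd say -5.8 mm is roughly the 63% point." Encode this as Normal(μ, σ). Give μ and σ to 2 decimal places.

The p-quantile of Normal(μ,σ) is μ + z_p·σ, with z_{0.22} = -0.7722 and z_{0.63} = 0.3319.
Eliminate σ: μ = (z₂·x₁ − z₁·x₂)/(z₂ − z₁) = (0.3319·-36 − (-0.7722)·-5.8)/1.104 = -14.88.
Then σ = (x₂ − x₁)/(z₂ − z₁) = (-5.8 − -36)/1.104 = 27.35.

μ = -14.88, σ = 27.35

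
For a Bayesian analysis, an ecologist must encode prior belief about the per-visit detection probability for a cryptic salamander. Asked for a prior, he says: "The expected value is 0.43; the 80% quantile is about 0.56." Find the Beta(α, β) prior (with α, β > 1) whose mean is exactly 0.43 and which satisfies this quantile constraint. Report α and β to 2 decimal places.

With mean 0.43 fixed, write α = 0.43s, β = 0.57s where s = α+β.
Need P(θ < 0.56) = 0.8 under Beta(0.43s, 0.57s). Normal approximation: (q−m)/√(m(1−m)/s) ≈ z_{0.8} = 0.842, so s ≈ 0.43·0.57·(0.842)²/(0.56−0.43)² = 10.3.
At s = 10.3: P(θ<0.56) ≈ 0.801. Adjusting to match 0.8 gives s ≈ 10.19.
So α = 0.43·10.19 ≈ 4.38, β = 0.57·10.19 ≈ 5.81.

α ≈ 4.38, β ≈ 5.81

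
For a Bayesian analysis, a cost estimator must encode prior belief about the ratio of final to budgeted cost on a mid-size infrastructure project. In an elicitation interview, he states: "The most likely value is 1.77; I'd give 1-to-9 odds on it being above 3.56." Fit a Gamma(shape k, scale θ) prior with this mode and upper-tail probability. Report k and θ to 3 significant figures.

Gamma(k,θ) with k>1 has mode (k−1)θ, so θ = 1.77/(k−1).
Need P(X < 3.56) = 0.9 with θ tied to k this way. Start at k = 2, θ = 1.77: P(X<3.56) ≈ 0.597.
Too low — raise k to concentrate. Iterating converges to k ≈ 4.93.
Then θ = 1.77/(4.93−1) ≈ 0.451.

k ≈ 4.93, θ ≈ 0.451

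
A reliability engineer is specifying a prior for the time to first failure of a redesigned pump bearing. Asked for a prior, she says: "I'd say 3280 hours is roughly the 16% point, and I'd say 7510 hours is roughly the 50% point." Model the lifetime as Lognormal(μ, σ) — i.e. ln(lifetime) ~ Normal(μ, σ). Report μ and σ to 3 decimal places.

μ ≈ 8.924, σ ≈ 0.833

If T ~ Lognormal(μ,σ) then ln T ~ Normal(μ,σ), so the p-quantile of ln T is μ + z_p·σ.
ln(3280) = 8.096 and ln(7510) = 8.924; z_{0.16} = -0.9945, z_{0.5} = 0.
σ = (8.924 − 8.096)/(0 − (-0.9945)) = 0.833.
μ = 8.096 − (-0.9945)·0.833 = 8.924.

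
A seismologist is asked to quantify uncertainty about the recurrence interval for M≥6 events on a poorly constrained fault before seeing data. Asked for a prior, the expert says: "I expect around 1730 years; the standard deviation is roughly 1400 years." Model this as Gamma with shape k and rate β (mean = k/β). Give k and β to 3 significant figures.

k ≈ 1.53, β ≈ 0.000883

For Gamma(k, rate β): mean = k/β, variance = k/β², so CV = 1/√k.
CV = SD/mean = 1400/1730 = 0.8092, hence k = 1/CV² = 1.53.
Then β = k/mean = 1.53/1730 = 0.000883.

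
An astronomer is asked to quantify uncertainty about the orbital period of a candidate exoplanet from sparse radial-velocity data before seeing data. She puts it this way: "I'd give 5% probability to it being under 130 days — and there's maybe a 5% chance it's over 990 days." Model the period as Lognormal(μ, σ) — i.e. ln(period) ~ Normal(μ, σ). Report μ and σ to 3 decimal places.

If T ~ Lognormal(μ,σ) then ln T ~ Normal(μ,σ), so the p-quantile of ln T is μ + z_p·σ.
ln(130) = 4.868 and ln(990) = 6.898; z_{0.05} = -1.645, z_{0.95} = 1.645.
σ = (6.898 − 4.868)/(1.645 − (-1.645)) = 0.617.
μ = 4.868 − (-1.645)·0.617 = 5.883.

μ ≈ 5.883, σ ≈ 0.617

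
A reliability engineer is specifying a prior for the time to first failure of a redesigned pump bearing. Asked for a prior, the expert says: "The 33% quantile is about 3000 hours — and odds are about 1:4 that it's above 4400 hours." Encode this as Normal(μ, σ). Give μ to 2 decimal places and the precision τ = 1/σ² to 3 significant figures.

μ = 3480.58, τ = 8.38e-07

The p-quantile of Normal(μ,σ) is μ + z_p·σ, with z_{0.33} = -0.4399 and z_{0.8} = 0.8416.
Eliminate σ: μ = (z₂·x₁ − z₁·x₂)/(z₂ − z₁) = (0.8416·3000 − (-0.4399)·4400)/1.282 = 3480.58.
Then σ = (x₂ − x₁)/(z₂ − z₁) = (4400 − 3000)/1.282 = 1092.44.
Precision τ = 1/σ² = 1/1092² = 8.38e-07.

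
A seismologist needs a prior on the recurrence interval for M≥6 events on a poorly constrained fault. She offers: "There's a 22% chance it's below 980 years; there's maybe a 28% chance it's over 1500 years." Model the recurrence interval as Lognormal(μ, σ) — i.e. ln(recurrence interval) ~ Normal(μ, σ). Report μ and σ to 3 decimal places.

μ ≈ 7.130, σ ≈ 0.314

If T ~ Lognormal(μ,σ) then ln T ~ Normal(μ,σ), so the p-quantile of ln T is μ + z_p·σ.
ln(980) = 6.888 and ln(1500) = 7.313; z_{0.22} = -0.7722, z_{0.72} = 0.5828.
σ = (7.313 − 6.888)/(0.5828 − (-0.7722)) = 0.314.
μ = 6.888 − (-0.7722)·0.314 = 7.130.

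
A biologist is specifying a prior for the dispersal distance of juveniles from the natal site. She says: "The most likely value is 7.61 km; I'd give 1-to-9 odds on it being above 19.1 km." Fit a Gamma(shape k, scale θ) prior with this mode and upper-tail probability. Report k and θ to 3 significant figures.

Gamma(k,θ) with k>1 has mode (k−1)θ, so θ = 7.61/(k−1).
Need P(X < 19.1) = 0.9 with θ tied to k this way. Start at k = 2, θ = 7.61: P(X<19.1) ≈ 0.715.
Too low — raise k to concentrate. Iterating converges to k ≈ 3.27.
Then θ = 7.61/(3.27−1) ≈ 3.36.

k ≈ 3.27, θ ≈ 3.36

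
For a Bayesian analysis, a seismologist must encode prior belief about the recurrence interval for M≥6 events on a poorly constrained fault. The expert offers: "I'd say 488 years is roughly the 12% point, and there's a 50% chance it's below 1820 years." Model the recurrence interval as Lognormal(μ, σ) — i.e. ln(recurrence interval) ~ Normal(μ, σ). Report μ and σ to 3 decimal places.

μ ≈ 7.507, σ ≈ 1.120

If T ~ Lognormal(μ,σ) then ln T ~ Normal(μ,σ), so the p-quantile of ln T is μ + z_p·σ.
ln(488) = 6.19 and ln(1820) = 7.507; z_{0.12} = -1.175, z_{0.5} = 0.
σ = (7.507 − 6.19)/(0 − (-1.175)) = 1.120.
μ = 6.19 − (-1.175)·1.120 = 7.507.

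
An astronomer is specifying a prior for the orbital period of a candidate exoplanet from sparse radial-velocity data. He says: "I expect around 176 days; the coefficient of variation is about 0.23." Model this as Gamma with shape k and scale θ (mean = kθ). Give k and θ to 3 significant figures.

k ≈ 18.9, θ ≈ 9.31

For Gamma(k, scale θ): mean = kθ, variance = kθ², so CV = 1/√k.
CV = 0.23, hence k = 1/CV² = 18.9.
Then θ = mean/k = 176/18.9 = 9.31.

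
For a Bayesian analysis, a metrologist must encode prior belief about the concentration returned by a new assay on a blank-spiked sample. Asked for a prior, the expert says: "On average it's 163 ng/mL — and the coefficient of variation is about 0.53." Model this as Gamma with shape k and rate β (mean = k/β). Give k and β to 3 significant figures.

k ≈ 3.56, β ≈ 0.0218

For Gamma(k, rate β): mean = k/β, variance = k/β², so CV = 1/√k.
CV = 0.53, hence k = 1/CV² = 3.56.
Then β = k/mean = 3.56/163 = 0.0218.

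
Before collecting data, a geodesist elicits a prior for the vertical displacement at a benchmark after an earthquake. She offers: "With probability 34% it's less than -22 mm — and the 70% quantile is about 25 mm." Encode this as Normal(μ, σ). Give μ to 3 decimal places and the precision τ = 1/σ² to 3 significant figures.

The p-quantile of Normal(μ,σ) is μ + z_p·σ, with z_{0.34} = -0.4125 and z_{0.7} = 0.5244.
Eliminate σ: μ = (z₂·x₁ − z₁·x₂)/(z₂ − z₁) = (0.5244·-22 − (-0.4125)·25)/0.9369 = -1.308.
Then σ = (x₂ − x₁)/(z₂ − z₁) = (25 − -22)/0.9369 = 50.167.
Precision τ = 1/σ² = 1/50.17² = 0.000397.

μ = -1.308, τ = 0.000397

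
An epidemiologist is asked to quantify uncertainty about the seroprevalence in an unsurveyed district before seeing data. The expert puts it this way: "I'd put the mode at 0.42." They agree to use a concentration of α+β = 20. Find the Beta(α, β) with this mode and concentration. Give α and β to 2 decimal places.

For α,β > 1 the Beta mode is (α−1)/(α+β−2). With α+β = 20, the mode is (α−1)/18.
Set (α−1)/18 = 0.42 → α = 1 + 0.42·18 = 8.56.
β = 20 − α = 11.44.

α = 8.56, β = 11.44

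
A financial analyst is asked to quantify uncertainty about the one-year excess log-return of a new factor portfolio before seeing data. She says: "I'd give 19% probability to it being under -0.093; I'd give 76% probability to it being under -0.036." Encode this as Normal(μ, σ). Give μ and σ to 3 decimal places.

For Normal(μ,σ), the p-quantile is μ + z_p·σ. Here z_{0.19} = -0.8779, z_{0.76} = 0.7063.
So -0.093 = μ − 0.8779σ and -0.036 = μ + 0.7063σ.
Subtracting: σ = (-0.036 − -0.093)/(0.7063 − (-0.8779)) = 0.036.
Then μ = -0.093 − (-0.8779)·0.036 = -0.061.

μ = -0.061, σ = 0.036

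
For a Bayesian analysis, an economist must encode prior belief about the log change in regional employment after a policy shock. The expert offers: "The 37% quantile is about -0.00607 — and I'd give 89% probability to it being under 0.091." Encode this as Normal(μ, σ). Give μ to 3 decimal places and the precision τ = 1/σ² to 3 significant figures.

For Normal(μ,σ), the p-quantile is μ + z_p·σ. Here z_{0.37} = -0.3319, z_{0.89} = 1.227.
So -0.00607 = μ − 0.3319σ and 0.091 = μ + 1.227σ.
Subtracting: σ = (0.091 − -0.00607)/(1.227 − (-0.3319)) = 0.062.
Then μ = -0.00607 − (-0.3319)·0.062 = 0.015.
Precision τ = 1/σ² = 1/0.06229² = 258.

μ = 0.015, τ = 258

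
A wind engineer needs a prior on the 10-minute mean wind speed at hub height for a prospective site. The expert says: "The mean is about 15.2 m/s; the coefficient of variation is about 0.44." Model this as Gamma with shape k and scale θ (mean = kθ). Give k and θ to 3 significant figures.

k ≈ 5.17, θ ≈ 2.94

For Gamma(k, scale θ): mean = kθ, variance = kθ², so CV = 1/√k.
CV = 0.44, hence k = 1/CV² = 5.17.
Then θ = mean/k = 15.2/5.17 = 2.94.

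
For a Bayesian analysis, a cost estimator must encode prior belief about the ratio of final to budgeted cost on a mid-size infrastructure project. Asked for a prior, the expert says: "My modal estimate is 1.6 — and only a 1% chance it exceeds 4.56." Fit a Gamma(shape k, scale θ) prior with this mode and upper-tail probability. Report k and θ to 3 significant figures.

k ≈ 5.15, θ ≈ 0.385

Gamma(k,θ) with k>1 has mode (k−1)θ, so θ = 1.6/(k−1).
Need P(X < 4.56) = 0.99 with θ tied to k this way. Start at k = 2, θ = 1.6: P(X<4.56) ≈ 0.777.
Too low — raise k to concentrate. Iterating converges to k ≈ 5.15.
Then θ = 1.6/(5.15−1) ≈ 0.385.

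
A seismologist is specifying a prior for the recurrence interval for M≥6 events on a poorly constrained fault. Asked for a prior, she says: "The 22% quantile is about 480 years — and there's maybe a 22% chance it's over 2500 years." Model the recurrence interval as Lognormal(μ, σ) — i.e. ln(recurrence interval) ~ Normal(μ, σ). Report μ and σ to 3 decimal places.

If T ~ Lognormal(μ,σ) then ln T ~ Normal(μ,σ), so the p-quantile of ln T is μ + z_p·σ.
ln(480) = 6.174 and ln(2500) = 7.824; z_{0.22} = -0.7722, z_{0.78} = 0.7722.
σ = (7.824 − 6.174)/(0.7722 − (-0.7722)) = 1.069.
μ = 6.174 − (-0.7722)·1.069 = 6.999.

μ ≈ 6.999, σ ≈ 1.069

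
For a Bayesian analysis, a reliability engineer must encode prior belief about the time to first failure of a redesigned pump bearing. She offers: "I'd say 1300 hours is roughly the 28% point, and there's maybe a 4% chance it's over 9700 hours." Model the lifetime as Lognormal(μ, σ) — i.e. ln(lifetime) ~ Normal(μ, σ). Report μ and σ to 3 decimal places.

If T ~ Lognormal(μ,σ) then ln T ~ Normal(μ,σ), so the p-quantile of ln T is μ + z_p·σ.
ln(1300) = 7.17 and ln(9700) = 9.18; z_{0.28} = -0.5828, z_{0.96} = 1.751.
σ = (9.18 − 7.17)/(1.751 − (-0.5828)) = 0.861.
μ = 7.17 − (-0.5828)·0.861 = 7.672.

μ ≈ 7.672, σ ≈ 0.861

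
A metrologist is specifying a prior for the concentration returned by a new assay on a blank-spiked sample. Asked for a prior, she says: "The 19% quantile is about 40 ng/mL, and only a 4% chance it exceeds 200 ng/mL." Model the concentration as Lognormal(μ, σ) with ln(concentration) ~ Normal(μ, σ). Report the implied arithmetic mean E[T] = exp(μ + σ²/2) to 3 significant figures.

If T ~ Lognormal(μ,σ) then ln T ~ Normal(μ,σ), so the p-quantile of ln T is μ + z_p·σ.
ln(40) = 3.689 and ln(200) = 5.298; z_{0.19} = -0.8779, z_{0.96} = 1.751.
σ = (5.298 − 3.689)/(1.751 − (-0.8779)) = 0.612.
μ = 3.689 − (-0.8779)·0.612 = 4.226.
E[T] = exp(μ + σ²/2) = exp(4.226 + 0.1874) = 82.6 ng/mL.

E[T] ≈ 82.6 ng/mL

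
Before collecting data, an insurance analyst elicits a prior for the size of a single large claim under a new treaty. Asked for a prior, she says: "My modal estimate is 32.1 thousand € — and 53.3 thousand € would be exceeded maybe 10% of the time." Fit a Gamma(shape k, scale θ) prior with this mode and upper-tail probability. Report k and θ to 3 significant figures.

Gamma(k,θ) with k>1 has mode (k−1)θ, so θ = 32.1/(k−1).
Need P(X < 53.3) = 0.9 with θ tied to k this way. Start at k = 2, θ = 32.1: P(X<53.3) ≈ 0.494.
Too low — raise k to concentrate. Iterating converges to k ≈ 8.34.
Then θ = 32.1/(8.34−1) ≈ 4.37.

k ≈ 8.34, θ ≈ 4.37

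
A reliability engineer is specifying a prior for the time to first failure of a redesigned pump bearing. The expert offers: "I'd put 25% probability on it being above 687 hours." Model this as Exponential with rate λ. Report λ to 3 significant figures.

λ ≈ 0.00202

P(T > 687.0) = e^(−λ·687.0) = 0.25, so λ = −ln(0.25)/687.0 = 0.00202.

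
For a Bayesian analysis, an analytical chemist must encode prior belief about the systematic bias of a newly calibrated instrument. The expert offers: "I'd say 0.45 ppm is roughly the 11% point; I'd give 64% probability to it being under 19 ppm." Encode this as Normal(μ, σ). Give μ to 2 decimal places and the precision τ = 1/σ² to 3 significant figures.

For Normal(μ,σ), the p-quantile is μ + z_p·σ. Here z_{0.11} = -1.227, z_{0.64} = 0.3585.
So 0.45 = μ − 1.227σ and 19 = μ + 0.3585σ.
Subtracting: σ = (19 − 0.45)/(0.3585 − (-1.227)) = 11.70.
Then μ = 0.45 − (-1.227)·11.70 = 14.80.
Precision τ = 1/σ² = 1/11.7² = 0.0073.

μ = 14.80, τ = 0.0073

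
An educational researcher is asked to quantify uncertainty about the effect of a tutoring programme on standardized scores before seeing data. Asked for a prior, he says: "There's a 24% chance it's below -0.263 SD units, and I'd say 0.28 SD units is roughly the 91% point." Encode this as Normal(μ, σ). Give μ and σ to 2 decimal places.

For Normal(μ,σ), the p-quantile is μ + z_p·σ. Here z_{0.24} = -0.7063, z_{0.91} = 1.341.
So -0.263 = μ − 0.7063σ and 0.28 = μ + 1.341σ.
Subtracting: σ = (0.28 − -0.263)/(1.341 − (-0.7063)) = 0.27.
Then μ = -0.263 − (-0.7063)·0.27 = -0.08.

μ = -0.08, σ = 0.27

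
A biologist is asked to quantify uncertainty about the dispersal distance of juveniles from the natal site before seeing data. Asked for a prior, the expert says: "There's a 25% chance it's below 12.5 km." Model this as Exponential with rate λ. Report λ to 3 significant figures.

P(T < 12.5) = 1 − e^(−λ·12.5) = 0.25, so λ = −ln(1−0.25)/12.5 = −ln(0.75)/12.5 = 0.023.

λ ≈ 0.023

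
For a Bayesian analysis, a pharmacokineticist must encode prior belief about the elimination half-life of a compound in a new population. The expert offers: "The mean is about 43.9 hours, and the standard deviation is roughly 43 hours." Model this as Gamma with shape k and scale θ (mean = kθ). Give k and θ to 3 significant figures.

For Gamma(k, scale θ): mean = kθ, variance = kθ², so CV = 1/√k.
CV = SD/mean = 43/43.9 = 0.9795, hence k = 1/CV² = 1.04.
Then θ = mean/k = 43.9/1.04 = 42.1.

k ≈ 1.04, θ ≈ 42.1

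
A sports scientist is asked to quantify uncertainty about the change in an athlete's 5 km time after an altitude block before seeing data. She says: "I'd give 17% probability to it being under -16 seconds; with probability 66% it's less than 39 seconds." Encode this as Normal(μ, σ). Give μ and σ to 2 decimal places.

μ = 22.40, σ = 40.25

The p-quantile of Normal(μ,σ) is μ + z_p·σ, with z_{0.17} = -0.9542 and z_{0.66} = 0.4125.
Eliminate σ: μ = (z₂·x₁ − z₁·x₂)/(z₂ − z₁) = (0.4125·-16 − (-0.9542)·39)/1.367 = 22.40.
Then σ = (x₂ − x₁)/(z₂ − z₁) = (39 − -16)/1.367 = 40.25.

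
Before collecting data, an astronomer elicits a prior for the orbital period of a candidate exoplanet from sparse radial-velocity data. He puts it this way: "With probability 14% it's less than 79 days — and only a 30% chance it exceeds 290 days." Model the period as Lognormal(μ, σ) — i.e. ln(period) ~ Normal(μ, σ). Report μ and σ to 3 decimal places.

If T ~ Lognormal(μ,σ) then ln T ~ Normal(μ,σ), so the p-quantile of ln T is μ + z_p·σ.
ln(79) = 4.369 and ln(290) = 5.67; z_{0.14} = -1.08, z_{0.7} = 0.5244.
σ = (5.67 − 4.369)/(0.5244 − (-1.08)) = 0.810.
μ = 4.369 − (-1.08)·0.810 = 5.245.

μ ≈ 5.245, σ ≈ 0.810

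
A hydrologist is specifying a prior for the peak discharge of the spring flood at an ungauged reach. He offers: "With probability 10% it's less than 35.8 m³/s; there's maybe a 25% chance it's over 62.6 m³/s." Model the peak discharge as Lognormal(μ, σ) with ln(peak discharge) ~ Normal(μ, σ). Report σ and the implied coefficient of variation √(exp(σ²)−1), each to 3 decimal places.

σ ≈ 0.286, CV ≈ 0.292

If T ~ Lognormal(μ,σ) then ln T ~ Normal(μ,σ), so the p-quantile of ln T is μ + z_p·σ.
ln(35.8) = 3.578 and ln(62.6) = 4.137; z_{0.1} = -1.282, z_{0.75} = 0.6745.
σ = (4.137 − 3.578)/(0.6745 − (-1.282)) = 0.286.
μ = 3.578 − (-1.282)·0.286 = 3.944.
CV = √(exp(σ²)−1) = √(exp(0.0816)−1) = 0.292.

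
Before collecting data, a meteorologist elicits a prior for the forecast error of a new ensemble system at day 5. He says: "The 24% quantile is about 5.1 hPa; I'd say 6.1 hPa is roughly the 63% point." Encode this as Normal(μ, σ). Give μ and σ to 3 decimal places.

μ = 5.780, σ = 0.963

For Normal(μ,σ), the p-quantile is μ + z_p·σ. Here z_{0.24} = -0.7063, z_{0.63} = 0.3319.
So 5.1 = μ − 0.7063σ and 6.1 = μ + 0.3319σ.
Subtracting: σ = (6.1 − 5.1)/(0.3319 − (-0.7063)) = 0.963.
Then μ = 5.1 − (-0.7063)·0.963 = 5.780.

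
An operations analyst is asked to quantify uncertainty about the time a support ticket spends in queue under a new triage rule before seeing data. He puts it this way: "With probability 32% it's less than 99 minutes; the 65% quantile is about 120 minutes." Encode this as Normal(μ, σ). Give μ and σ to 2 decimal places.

For Normal(μ,σ), the p-quantile is μ + z_p·σ. Here z_{0.32} = -0.4677, z_{0.65} = 0.3853.
So 99 = μ − 0.4677σ and 120 = μ + 0.3853σ.
Subtracting: σ = (120 − 99)/(0.3853 − (-0.4677)) = 24.62.
Then μ = 99 − (-0.4677)·24.62 = 110.51.

μ = 110.51, σ = 24.62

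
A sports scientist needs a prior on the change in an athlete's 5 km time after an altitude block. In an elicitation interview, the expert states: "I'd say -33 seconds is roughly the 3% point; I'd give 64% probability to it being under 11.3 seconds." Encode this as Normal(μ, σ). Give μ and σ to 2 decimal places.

μ = 4.21, σ = 19.78

For Normal(μ,σ), the p-quantile is μ + z_p·σ. Here z_{0.03} = -1.881, z_{0.64} = 0.3585.
So -33 = μ − 1.881σ and 11.3 = μ + 0.3585σ.
Subtracting: σ = (11.3 − -33)/(0.3585 − (-1.881)) = 19.78.
Then μ = -33 − (-1.881)·19.78 = 4.21.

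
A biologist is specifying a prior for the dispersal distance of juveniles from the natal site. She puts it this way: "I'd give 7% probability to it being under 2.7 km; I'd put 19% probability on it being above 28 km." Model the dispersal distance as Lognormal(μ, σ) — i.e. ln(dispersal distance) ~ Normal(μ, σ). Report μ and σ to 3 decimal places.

If T ~ Lognormal(μ,σ) then ln T ~ Normal(μ,σ), so the p-quantile of ln T is μ + z_p·σ.
ln(2.7) = 0.9933 and ln(28) = 3.332; z_{0.07} = -1.476, z_{0.81} = 0.8779.
σ = (3.332 − 0.9933)/(0.8779 − (-1.476)) = 0.994.
μ = 0.9933 − (-1.476)·0.994 = 2.460.

μ ≈ 2.460, σ ≈ 0.994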